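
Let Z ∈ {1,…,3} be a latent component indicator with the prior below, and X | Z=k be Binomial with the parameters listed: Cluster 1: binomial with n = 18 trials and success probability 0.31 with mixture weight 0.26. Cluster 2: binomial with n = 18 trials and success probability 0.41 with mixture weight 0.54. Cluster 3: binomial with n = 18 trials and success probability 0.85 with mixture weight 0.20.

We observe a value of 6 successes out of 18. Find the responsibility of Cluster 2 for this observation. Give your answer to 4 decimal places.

0.6294

The responsibility of component k is P(Z=k) f_k(x) divided by Σ_j P(Z=j) f_j(x).
Component likelihoods at x = 6 successes out of 18:
  L_1 = C(18,6)·0.31^6·0.69^12 = 18564·0.000887504·0.0116463 = 0.19188
  L_2 = C(18,6)·0.41^6·0.59^12 = 18564·0.0047501·0.0017792 = 0.156891
  L_3 = C(18,6)·0.85^6·0.15^12 = 18564·0.37715·1.29746e-10 = 9.08406e-07
Unnormalised posteriors:
  P(Z=1)·L_1 = 0.26 × 0.19188 = 0.0498889
  P(Z=2)·L_2 = 0.54 × 0.156891 = 0.0847213
  P(Z=3)·L_3 = 0.20 × 9.08406e-07 = 1.81681e-07
Normaliser: 0.0498889 + 0.0847213 + 1.81681e-07 = 0.13461
P(Cluster 2 | the observation) = 0.0847213 / 0.13461 ≈ 0.6294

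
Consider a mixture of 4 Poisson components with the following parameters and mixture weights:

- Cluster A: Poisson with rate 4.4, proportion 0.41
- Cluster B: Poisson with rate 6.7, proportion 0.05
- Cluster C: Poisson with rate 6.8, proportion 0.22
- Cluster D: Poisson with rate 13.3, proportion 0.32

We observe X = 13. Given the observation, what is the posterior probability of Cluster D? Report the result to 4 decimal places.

0.9129

By Bayes' theorem, P(k | x) = π_k f_k(x) / Σ_j π_j f_j(x).
Poisson probabilities:
  f_A = 0.000456782
  f_B = 0.0108372
  f_C = 0.0118887
  f_D = 0.109566
Unnormalised posteriors:
  π_A·f_A = 0.41 × 0.000456782 = 0.000187281
  π_B·f_B = 0.05 × 0.0108372 = 0.000541862
  π_C·f_C = 0.22 × 0.0118887 = 0.00261551
  π_D·f_D = 0.32 × 0.109566 = 0.035061
Marginal: 0.000187281 + 0.000541862 + 0.00261551 + 0.035061 = 0.0384057
Responsibility of Cluster D: 0.035061 / 0.0384057 ≈ 0.9129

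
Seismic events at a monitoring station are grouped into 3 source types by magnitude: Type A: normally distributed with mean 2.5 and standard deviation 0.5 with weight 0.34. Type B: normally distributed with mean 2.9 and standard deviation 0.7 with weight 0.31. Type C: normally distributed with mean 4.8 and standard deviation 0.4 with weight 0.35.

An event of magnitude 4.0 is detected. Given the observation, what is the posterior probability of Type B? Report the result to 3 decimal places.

0.506

By Bayes' theorem, P(k | x) = π_k f_k(x) / Σ_j π_j f_j(x).
Evaluate each component's likelihood at the observed value:
  p_A = (1/(0.5·√(2π)))·exp(−(4.0−2.5)²/(2·0.5²)) = 0.797885·exp(-4.50000) = 0.0088637
  p_B = (1/(0.7·√(2π)))·exp(−(4.0−2.9)²/(2·0.7²)) = 0.569918·exp(-1.23469) = 0.165803
  p_C = (1/(0.4·√(2π)))·exp(−(4.0−4.8)²/(2·0.4²)) = 0.997356·exp(-2.00000) = 0.134977
Unnormalised posteriors:
  π_A·p_A = 0.34 × 0.0088637 = 0.00301366
  π_B·p_B = 0.31 × 0.165803 = 0.0513988
  π_C·p_C = 0.35 × 0.134977 = 0.0472421
Normaliser: 0.00301366 + 0.0513988 + 0.0472421 = 0.101655
P(Type B | the observation) = 0.0513988 / 0.101655 ≈ 0.506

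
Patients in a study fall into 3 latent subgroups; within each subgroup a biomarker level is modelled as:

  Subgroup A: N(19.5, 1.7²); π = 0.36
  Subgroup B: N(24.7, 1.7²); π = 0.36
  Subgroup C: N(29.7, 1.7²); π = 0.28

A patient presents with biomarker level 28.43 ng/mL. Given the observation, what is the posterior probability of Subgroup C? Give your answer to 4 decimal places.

Posterior ∝ prior × likelihood, so P(k | x) ∝ P(Z=k) f_k(x); normalise over all components.
Normal densities:
  L_A = (1/(1.7·√(2π)))·exp(−(28.43−19.5)²/(2·1.7²)) = 0.234672·exp(-13.79670) = 2.39129e-07
  L_B = (1/(1.7·√(2π)))·exp(−(28.43−24.7)²/(2·1.7²)) = 0.234672·exp(-2.40708) = 0.0211388
  L_C = (1/(1.7·√(2π)))·exp(−(28.43−29.7)²/(2·1.7²)) = 0.234672·exp(-0.27905) = 0.17753
Unnormalised posteriors:
  P(Z=A)·L_A = 0.36 × 2.39129e-07 = 8.60865e-08
  P(Z=B)·L_B = 0.36 × 0.0211388 = 0.00760998
  P(Z=C)·L_C = 0.28 × 0.17753 = 0.0497084
Denominator: 8.60865e-08 + 0.00760998 + 0.0497084 = 0.0573185
Responsibility of Subgroup C: 0.0497084 / 0.0573185 ≈ 0.8672

0.8672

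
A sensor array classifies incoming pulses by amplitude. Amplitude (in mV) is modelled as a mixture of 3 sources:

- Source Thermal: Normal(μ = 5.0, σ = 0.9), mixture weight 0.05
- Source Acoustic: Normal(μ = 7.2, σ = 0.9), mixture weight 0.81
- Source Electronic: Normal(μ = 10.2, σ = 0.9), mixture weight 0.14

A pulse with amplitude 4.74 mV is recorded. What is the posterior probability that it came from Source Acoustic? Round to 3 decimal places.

0.287

P(component k | x) = P(Z=k)·f_k(x) / marginal(x), where marginal(x) = Σ_j P(Z=j)·f_j(x).
Evaluate each component's likelihood at the observed value:
  f_Thermal = (1/(0.9·√(2π)))·exp(−(4.74−5.0)²/(2·0.9²)) = 0.443269·exp(-0.04173) = 0.425153
  f_Acoustic = (1/(0.9·√(2π)))·exp(−(4.74−7.2)²/(2·0.9²)) = 0.443269·exp(-3.73556) = 0.0105764
  f_Electronic = (1/(0.9·√(2π)))·exp(−(4.74−10.2)²/(2·0.9²)) = 0.443269·exp(-18.40222) = 4.51527e-09
Weight by the priors:
  P(Z=Thermal)·f_Thermal = 0.05 × 0.425153 = 0.0212576
  P(Z=Acoustic)·f_Acoustic = 0.81 × 0.0105764 = 0.00856685
  P(Z=Electronic)·f_Electronic = 0.14 × 4.51527e-09 = 6.32138e-10
Sum: 0.0212576 + 0.00856685 + 6.32138e-10 = 0.0298245
P(Source Acoustic | x) ≈ 0.287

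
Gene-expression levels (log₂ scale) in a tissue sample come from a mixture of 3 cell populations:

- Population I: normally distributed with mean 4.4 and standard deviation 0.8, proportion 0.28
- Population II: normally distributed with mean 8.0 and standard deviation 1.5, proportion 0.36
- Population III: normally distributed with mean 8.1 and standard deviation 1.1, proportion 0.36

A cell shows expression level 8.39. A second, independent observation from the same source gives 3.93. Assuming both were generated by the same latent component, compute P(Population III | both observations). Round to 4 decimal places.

0.0529

Apply Bayes' rule: the posterior for each component is proportional to its prior times its likelihood at x.
Since both observations come from the same component, the likelihood for component k is f_k(x₁)·f_k(x₂).
  p_I = [(1/(0.8·√(2π)))·exp(−(8.39−4.4)²/(2·0.8²)) = 0.498678·exp(-12.43758) = 1.9781e-06] × [0.419634] = 8.30078e-07
  p_II = [(1/(1.5·√(2π)))·exp(−(8.39−8.0)²/(2·1.5²)) = 0.265962·exp(-0.03380) = 0.257122] × [0.00670104] = 0.00172299
  p_III = [(1/(1.1·√(2π)))·exp(−(8.39−8.1)²/(2·1.1²)) = 0.362675·exp(-0.03475) = 0.350288] × [0.000274724] = 9.62323e-05
Unnormalised posteriors:
  π_I·p_I = 0.28 × 8.30078e-07 = 2.32422e-07
  π_II·p_II = 0.36 × 0.00172299 = 0.000620275
  π_III·p_III = 0.36 × 9.62323e-05 = 3.46436e-05
Denominator: 2.32422e-07 + 0.000620275 + 3.46436e-05 = 0.000655151
So the posterior for Population III is 3.46436e-05 / 0.000655151 ≈ 0.0529.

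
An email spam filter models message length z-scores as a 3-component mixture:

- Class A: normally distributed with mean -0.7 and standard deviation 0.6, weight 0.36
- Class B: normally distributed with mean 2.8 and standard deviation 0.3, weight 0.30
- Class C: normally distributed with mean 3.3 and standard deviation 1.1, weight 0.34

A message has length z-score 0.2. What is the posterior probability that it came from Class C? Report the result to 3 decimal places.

0.029

The responsibility of component k is π_k f_k(x) divided by Σ_j π_j f_j(x).
Component likelihoods at x = 0.2:
  L_A = 0.215863
  L_B = 6.51056e-17
  L_C = 0.00683757
Weight by the priors:
  π_A·L_A = 0.36 × 0.215863 = 0.0777106
  π_B·L_B = 0.30 × 6.51056e-17 = 1.95317e-17
  π_C·L_C = 0.34 × 0.00683757 = 0.00232477
Marginal: 0.0777106 + 1.95317e-17 + 0.00232477 = 0.0800353
P(Class C | 0.2) ≈ 0.029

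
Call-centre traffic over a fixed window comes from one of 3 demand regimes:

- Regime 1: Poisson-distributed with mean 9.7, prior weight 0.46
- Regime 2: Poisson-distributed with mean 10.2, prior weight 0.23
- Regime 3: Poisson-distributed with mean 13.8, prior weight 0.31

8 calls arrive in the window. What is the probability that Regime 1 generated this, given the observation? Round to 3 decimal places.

The responsibility of component k is P(Z=k) f_k(x) divided by Σ_j P(Z=j) f_j(x).
Evaluate each component's likelihood at the observed value:
  L_1 = 0.119123
  L_2 = 0.108013
  L_3 = 0.0331321
Unnormalised posteriors:
  P(Z=1)·L_1 = 0.46 × 0.119123 = 0.0547967
  P(Z=2)·L_2 = 0.23 × 0.108013 = 0.0248431
  P(Z=3)·L_3 = 0.31 × 0.0331321 = 0.0102709
Denominator: 0.0547967 + 0.0248431 + 0.0102709 = 0.0899107
So the posterior for Regime 1 is 0.0547967 / 0.0899107 ≈ 0.609.

0.609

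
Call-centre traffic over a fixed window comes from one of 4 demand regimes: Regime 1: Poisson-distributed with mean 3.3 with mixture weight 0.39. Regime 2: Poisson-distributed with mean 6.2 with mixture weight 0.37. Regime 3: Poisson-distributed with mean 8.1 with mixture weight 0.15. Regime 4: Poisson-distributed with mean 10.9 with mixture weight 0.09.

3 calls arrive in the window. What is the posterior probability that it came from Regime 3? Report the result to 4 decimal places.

The responsibility of component k is π_k f_k(x) divided by Σ_j π_j f_j(x).
Component likelihoods at x = 3 calls:
  p_1 = 0.220912
  p_2 = 0.0806117
  p_3 = 0.0268855
  p_4 = 0.00398399
Weight by the priors:
  π_1·p_1 = 0.39 × 0.220912 = 0.0861556
  π_2·p_2 = 0.37 × 0.0806117 = 0.0298263
  π_3·p_3 = 0.15 × 0.0268855 = 0.00403283
  π_4·p_4 = 0.09 × 0.00398399 = 0.000358559
Sum: 0.0861556 + 0.0298263 + 0.00403283 + 0.000358559 = 0.120373
So the posterior for Regime 3 is 0.00403283 / 0.120373 ≈ 0.0335.

0.0335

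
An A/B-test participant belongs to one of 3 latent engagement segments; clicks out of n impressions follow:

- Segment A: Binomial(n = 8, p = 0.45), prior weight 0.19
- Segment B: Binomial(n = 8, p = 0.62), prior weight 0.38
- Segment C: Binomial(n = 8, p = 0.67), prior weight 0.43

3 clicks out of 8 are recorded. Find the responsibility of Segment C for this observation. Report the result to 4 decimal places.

Posterior ∝ prior × likelihood, so P(k | x) ∝ π_k f_k(x); normalise over all components.
Binomial probabilities:
  L_A = C(8,3)·0.45^3·0.55^5 = 56·0.091125·0.0503284 = 0.256826
  L_B = C(8,3)·0.62^3·0.38^5 = 56·0.238328·0.00792352 = 0.10575
  L_C = C(8,3)·0.67^3·0.33^5 = 56·0.300763·0.00391354 = 0.0659147
Prior × likelihood for each component:
  π_A·L_A = 0.19 × 0.256826 = 0.0487969
  π_B·L_B = 0.38 × 0.10575 = 0.0401851
  π_C·L_C = 0.43 × 0.0659147 = 0.0283433
Sum: 0.0487969 + 0.0401851 + 0.0283433 = 0.117325
P(Segment C | the observation) = 0.0283433 / 0.117325 ≈ 0.2416

0.2416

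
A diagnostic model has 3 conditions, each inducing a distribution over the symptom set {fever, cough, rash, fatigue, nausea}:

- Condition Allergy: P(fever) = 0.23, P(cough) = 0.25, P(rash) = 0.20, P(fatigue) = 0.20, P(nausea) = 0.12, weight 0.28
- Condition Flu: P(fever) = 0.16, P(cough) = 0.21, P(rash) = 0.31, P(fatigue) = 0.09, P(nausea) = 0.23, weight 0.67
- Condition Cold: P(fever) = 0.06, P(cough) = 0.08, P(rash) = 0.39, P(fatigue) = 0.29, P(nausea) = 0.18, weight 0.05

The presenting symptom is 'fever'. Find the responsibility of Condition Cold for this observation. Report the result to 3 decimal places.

By Bayes' theorem, P(k | x) = π_k f_k(x) / Σ_j π_j f_j(x).
Component likelihoods at x = 'fever':
  L_Allergy = 0.23
  L_Flu = 0.16
  L_Cold = 0.06
Prior × likelihood for each component:
  π_Allergy·L_Allergy = 0.28 × 0.23 = 0.0644
  π_Flu·L_Flu = 0.67 × 0.16 = 0.1072
  π_Cold·L_Cold = 0.05 × 0.06 = 0.003
Evidence: 0.0644 + 0.1072 + 0.003 = 0.1746
So the posterior for Condition Cold is 0.003 / 0.1746 ≈ 0.017.

0.017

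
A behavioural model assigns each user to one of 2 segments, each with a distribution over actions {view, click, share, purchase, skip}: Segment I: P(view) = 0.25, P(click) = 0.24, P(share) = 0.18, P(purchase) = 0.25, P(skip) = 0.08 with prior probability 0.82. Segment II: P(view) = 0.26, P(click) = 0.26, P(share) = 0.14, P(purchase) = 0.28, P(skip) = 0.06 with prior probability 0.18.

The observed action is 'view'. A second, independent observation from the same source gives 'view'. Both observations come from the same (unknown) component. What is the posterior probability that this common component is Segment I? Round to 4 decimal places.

P(component k | x) = π_k·f_k(x) / marginal(x), where marginal(x) = Σ_j π_j·f_j(x).
Since both observations come from the same component, the likelihood for component k is f_k(x₁)·f_k(x₂).
  L_I = [0.25] × [0.25] = 0.0625
  L_II = [0.26] × [0.26] = 0.0676
Weight by the priors:
  π_I·L_I = 0.82 × 0.0625 = 0.05125
  π_II·L_II = 0.18 × 0.0676 = 0.012168
Normaliser: 0.05125 + 0.012168 = 0.063418
Responsibility of Segment I: 0.05125 / 0.063418 ≈ 0.8081

0.8081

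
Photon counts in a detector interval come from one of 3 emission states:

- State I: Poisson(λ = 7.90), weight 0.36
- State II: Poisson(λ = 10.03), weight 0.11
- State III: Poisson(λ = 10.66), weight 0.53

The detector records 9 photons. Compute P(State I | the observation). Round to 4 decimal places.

0.3713

P(component k | x) = π_k·f_k(x) / marginal(x), where marginal(x) = Σ_j π_j·f_j(x).
Poisson probabilities:
  L_I = e^(−7.90)·7.90^9/9! = 0.122449
  L_II = e^(−10.03)·10.03^9/9! = 0.12473
  L_III = e^(−10.66)·10.66^9/9! = 0.11494
Multiply by the mixture weights:
  π_I·L_I = 0.36 × 0.122449 = 0.0440816
  π_II·L_II = 0.11 × 0.12473 = 0.0137203
  π_III·L_III = 0.53 × 0.11494 = 0.0609184
Marginal: 0.0440816 + 0.0137203 + 0.0609184 = 0.11872
P(State I | x) ≈ 0.3713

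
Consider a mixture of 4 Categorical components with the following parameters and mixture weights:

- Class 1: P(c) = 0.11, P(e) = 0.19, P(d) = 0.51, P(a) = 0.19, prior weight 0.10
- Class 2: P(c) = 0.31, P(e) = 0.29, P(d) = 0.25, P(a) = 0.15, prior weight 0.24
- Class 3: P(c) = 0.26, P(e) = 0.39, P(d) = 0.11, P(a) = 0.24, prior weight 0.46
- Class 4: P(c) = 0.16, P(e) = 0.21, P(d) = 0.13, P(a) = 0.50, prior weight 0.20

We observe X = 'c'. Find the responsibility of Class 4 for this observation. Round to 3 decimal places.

By Bayes' theorem, P(k | x) = π_k f_k(x) / Σ_j π_j f_j(x).
Component likelihoods at x = 'c':
  L_1 = P(c | comp) = 0.11
  L_2 = P(c | comp) = 0.31
  L_3 = P(c | comp) = 0.26
  L_4 = P(c | comp) = 0.16
Prior × likelihood for each component:
  π_1·L_1 = 0.10 × 0.11 = 0.011
  π_2·L_2 = 0.24 × 0.31 = 0.0744
  π_3·L_3 = 0.46 × 0.26 = 0.1196
  π_4·L_4 = 0.20 × 0.16 = 0.032
Denominator: 0.011 + 0.0744 + 0.1196 + 0.032 = 0.237
Responsibility of Class 4: 0.032 / 0.237 ≈ 0.135

0.135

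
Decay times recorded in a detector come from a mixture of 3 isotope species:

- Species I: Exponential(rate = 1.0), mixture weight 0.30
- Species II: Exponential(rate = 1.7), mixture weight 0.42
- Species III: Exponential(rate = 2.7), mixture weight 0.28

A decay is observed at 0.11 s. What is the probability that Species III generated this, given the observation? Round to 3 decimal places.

0.395

The responsibility of component k is π_k f_k(x) divided by Σ_j π_j f_j(x).
Evaluate each component's likelihood at the observed value:
  p_I = 1.0·e^(−1.0·0.11) = 1.0·e^(−0.1100) = 0.895834
  p_II = 1.7·e^(−1.7·0.11) = 1.7·e^(−0.1870) = 1.41005
  p_III = 2.7·e^(−2.7·0.11) = 2.7·e^(−0.2970) = 2.00622
Multiply by the mixture weights:
  π_I·p_I = 0.30 × 0.895834 = 0.26875
  π_II·p_II = 0.42 × 1.41005 = 0.592223
  π_III·p_III = 0.28 × 2.00622 = 0.561741
Sum: 0.26875 + 0.592223 + 0.561741 = 1.42271
Responsibility of Species III: 0.561741 / 1.42271 ≈ 0.395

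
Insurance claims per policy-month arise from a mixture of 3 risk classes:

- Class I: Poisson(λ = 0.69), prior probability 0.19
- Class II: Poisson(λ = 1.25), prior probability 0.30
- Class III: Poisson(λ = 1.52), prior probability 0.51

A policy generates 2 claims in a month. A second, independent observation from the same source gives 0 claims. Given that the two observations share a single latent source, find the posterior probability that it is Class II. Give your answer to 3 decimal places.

Posterior ∝ prior × likelihood, so P(k | x) ∝ w_k f_k(x); normalise over all components.
Since both observations come from the same component, the likelihood for component k is f_k(x₁)·f_k(x₂).
  L_I = [e^(−0.69)·0.69^2/2! = 0.1194] × [0.501576] = 0.0598883
  L_II = [e^(−1.25)·1.25^2/2! = 0.223832] × [0.286505] = 0.0641289
  L_III = [e^(−1.52)·1.52^2/2! = 0.252656] × [0.218712] = 0.0552589
Multiply by the mixture weights:
  w_I·L_I = 0.19 × 0.0598883 = 0.0113788
  w_II·L_II = 0.30 × 0.0641289 = 0.0192387
  w_III·L_III = 0.51 × 0.0552589 = 0.028182
Normaliser: 0.0113788 + 0.0192387 + 0.028182 = 0.0587995
So the posterior for Class II is 0.0192387 / 0.0587995 ≈ 0.327.

0.327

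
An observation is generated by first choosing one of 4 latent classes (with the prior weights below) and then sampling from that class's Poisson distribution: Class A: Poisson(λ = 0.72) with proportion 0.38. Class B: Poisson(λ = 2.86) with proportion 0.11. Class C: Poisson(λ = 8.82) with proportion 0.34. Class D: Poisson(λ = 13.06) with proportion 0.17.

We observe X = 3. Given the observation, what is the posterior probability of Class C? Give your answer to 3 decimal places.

0.137

Apply Bayes' rule: the posterior for each component is proportional to its prior times its likelihood at x.
Component likelihoods at x = 3:
  f_A = e^(−0.72)·0.72^3/3! = 0.0302799
  f_B = e^(−2.86)·2.86^3/3! = 0.223288
  f_C = e^(−8.82)·8.82^3/3! = 0.0168957
  f_D = e^(−13.06)·13.06^3/3! = 0.000790301
Multiply by the mixture weights:
  w_A·f_A = 0.38 × 0.0302799 = 0.0115064
  w_B·f_B = 0.11 × 0.223288 = 0.0245616
  w_C·f_C = 0.34 × 0.0168957 = 0.00574455
  w_D·f_D = 0.17 × 0.000790301 = 0.000134351
Denominator: 0.0115064 + 0.0245616 + 0.00574455 + 0.000134351 = 0.0419469
Responsibility of Class C: 0.00574455 / 0.0419469 ≈ 0.137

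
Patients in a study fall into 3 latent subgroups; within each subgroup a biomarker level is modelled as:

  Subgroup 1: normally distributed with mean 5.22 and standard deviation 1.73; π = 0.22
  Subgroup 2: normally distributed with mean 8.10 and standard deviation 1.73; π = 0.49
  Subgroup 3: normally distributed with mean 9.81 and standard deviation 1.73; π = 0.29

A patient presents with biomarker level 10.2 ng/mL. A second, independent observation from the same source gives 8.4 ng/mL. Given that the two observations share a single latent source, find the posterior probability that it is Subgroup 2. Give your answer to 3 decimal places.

0.532

Posterior ∝ prior × likelihood, so P(k | x) ∝ π_k f_k(x); normalise over all components.
Since both observations come from the same component, the likelihood for component k is f_k(x₁)·f_k(x₂).
  L_1 = [(1/(1.73·√(2π)))·exp(−(10.2−5.22)²/(2·1.73²)) = 0.230602·exp(-4.14321) = 0.0036601] × [0.0425763] = 0.000155833
  L_2 = [(1/(1.73·√(2π)))·exp(−(10.2−8.10)²/(2·1.73²)) = 0.230602·exp(-0.73674) = 0.110383] × [0.227161] = 0.0250746
  L_3 = [(1/(1.73·√(2π)))·exp(−(10.2−9.81)²/(2·1.73²)) = 0.230602·exp(-0.02541) = 0.224817] × [0.165432] = 0.0371918
Unnormalised posteriors:
  π_1·L_1 = 0.22 × 0.000155833 = 3.42833e-05
  π_2·L_2 = 0.49 × 0.0250746 = 0.0122866
  π_3·L_3 = 0.29 × 0.0371918 = 0.0107856
Normaliser: 3.42833e-05 + 0.0122866 + 0.0107856 = 0.0231065
So the posterior for Subgroup 2 is 0.0122866 / 0.0231065 ≈ 0.532.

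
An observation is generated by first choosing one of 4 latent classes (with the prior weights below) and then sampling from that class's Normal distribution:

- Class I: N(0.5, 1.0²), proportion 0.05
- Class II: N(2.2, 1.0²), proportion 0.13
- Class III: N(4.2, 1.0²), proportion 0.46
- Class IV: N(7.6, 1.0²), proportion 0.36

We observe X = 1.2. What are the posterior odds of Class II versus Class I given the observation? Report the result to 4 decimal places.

2.0148

Posterior odds = (π_i f_i(x)) / (π_j f_j(x)); the normalising sum cancels.
Evaluate each component's likelihood at the observed value:
  p_I = (1/(1.0·√(2π)))·exp(−(1.2−0.5)²/(2·1.0²)) = 0.398942·exp(-0.24500) = 0.312254
  p_II = (1/(1.0·√(2π)))·exp(−(1.2−2.2)²/(2·1.0²)) = 0.398942·exp(-0.50000) = 0.241971
  p_III = (1/(1.0·√(2π)))·exp(−(1.2−4.2)²/(2·1.0²)) = 0.398942·exp(-4.50000) = 0.00443185
  p_IV = (1/(1.0·√(2π)))·exp(−(1.2−7.6)²/(2·1.0²)) = 0.398942·exp(-20.48000) = 5.08814e-10
Posterior odds = (π_II·p_II) / (π_I·p_I) = (0.13·0.241971) / (0.05·0.312254) = 0.0314562 / 0.0156127 ≈ 2.0148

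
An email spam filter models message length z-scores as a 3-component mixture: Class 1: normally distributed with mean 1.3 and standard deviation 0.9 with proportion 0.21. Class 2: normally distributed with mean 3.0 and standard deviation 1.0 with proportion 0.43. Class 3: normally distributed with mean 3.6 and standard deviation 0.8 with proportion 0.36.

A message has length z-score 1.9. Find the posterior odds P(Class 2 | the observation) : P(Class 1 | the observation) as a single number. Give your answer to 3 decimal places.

1.257

Since P(k|x) ∝ π_k f_k(x), the posterior odds are π_i f_i(x) / (π_j f_j(x)).
Evaluate each component's likelihood at the observed value:
  p_1 = 0.354942
  p_2 = 0.217852
  p_3 = 0.0521512
0.0936764 / 0.0745379 ≈ 1.257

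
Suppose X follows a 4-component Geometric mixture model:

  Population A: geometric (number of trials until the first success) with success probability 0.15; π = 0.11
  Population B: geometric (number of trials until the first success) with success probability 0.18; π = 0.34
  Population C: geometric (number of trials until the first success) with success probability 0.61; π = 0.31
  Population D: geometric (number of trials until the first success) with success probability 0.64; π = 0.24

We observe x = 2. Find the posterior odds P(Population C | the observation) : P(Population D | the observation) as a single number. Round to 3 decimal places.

1.334

The posterior odds equal the prior odds times the likelihood ratio: (P(Z=i)/P(Z=j))·(f_i(x)/f_j(x)).
Component likelihoods at x = 2:
  p_A = 0.15·(1−0.15)^1 = 0.15·0.85 = 0.1275
  p_B = 0.18·(1−0.18)^1 = 0.18·0.82 = 0.1476
  p_C = 0.61·(1−0.61)^1 = 0.61·0.39 = 0.2379
  p_D = 0.64·(1−0.64)^1 = 0.64·0.36 = 0.2304
0.073749 / 0.055296 ≈ 1.334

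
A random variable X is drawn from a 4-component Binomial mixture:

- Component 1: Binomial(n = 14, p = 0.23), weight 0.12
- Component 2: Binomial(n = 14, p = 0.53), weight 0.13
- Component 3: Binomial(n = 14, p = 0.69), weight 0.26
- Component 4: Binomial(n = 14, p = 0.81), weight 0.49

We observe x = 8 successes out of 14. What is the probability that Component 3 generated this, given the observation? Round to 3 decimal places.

0.473

Apply Bayes' rule: the posterior for each component is proportional to its prior times its likelihood at x.
Evaluate each component's likelihood at the observed value:
  f_1 = C(14,8)·0.23^8·0.77^6 = 3003·7.8311e-06·0.208422 = 0.00490143
  f_2 = C(14,8)·0.53^8·0.47^6 = 3003·0.00622597·0.0107792 = 0.201535
  f_3 = C(14,8)·0.69^8·0.31^6 = 3003·0.0513798·0.000887504 = 0.136936
  f_4 = C(14,8)·0.81^8·0.19^6 = 3003·0.185302·4.70459e-05 = 0.0261792
Unnormalised posteriors:
  w_1·f_1 = 0.12 × 0.00490143 = 0.000588171
  w_2·f_2 = 0.13 × 0.201535 = 0.0261995
  w_3·f_3 = 0.26 × 0.136936 = 0.0356034
  w_4·f_4 = 0.49 × 0.0261792 = 0.0128278
Marginal: 0.000588171 + 0.0261995 + 0.0356034 + 0.0128278 = 0.0752189
So the posterior for Component 3 is 0.0356034 / 0.0752189 ≈ 0.473.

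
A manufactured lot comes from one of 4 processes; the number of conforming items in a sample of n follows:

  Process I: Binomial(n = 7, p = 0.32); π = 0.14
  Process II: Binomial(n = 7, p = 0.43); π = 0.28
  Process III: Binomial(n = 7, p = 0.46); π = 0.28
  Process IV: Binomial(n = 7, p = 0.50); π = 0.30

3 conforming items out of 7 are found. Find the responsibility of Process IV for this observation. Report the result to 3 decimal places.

The responsibility of component k is π_k f_k(x) divided by Σ_j π_j f_j(x).
Evaluate each component's likelihood at the observed value:
  p_I = 0.245219
  p_II = 0.293747
  p_III = 0.289679
  p_IV = 0.273438
Multiply by the mixture weights:
  π_I·p_I = 0.14 × 0.245219 = 0.0343306
  π_II·p_II = 0.28 × 0.293747 = 0.082249
  π_III·p_III = 0.28 × 0.289679 = 0.08111
  π_IV·p_IV = 0.30 × 0.273438 = 0.0820312
Sum: 0.0343306 + 0.082249 + 0.08111 + 0.0820312 = 0.279721
So the posterior for Process IV is 0.0820312 / 0.279721 ≈ 0.293.

0.293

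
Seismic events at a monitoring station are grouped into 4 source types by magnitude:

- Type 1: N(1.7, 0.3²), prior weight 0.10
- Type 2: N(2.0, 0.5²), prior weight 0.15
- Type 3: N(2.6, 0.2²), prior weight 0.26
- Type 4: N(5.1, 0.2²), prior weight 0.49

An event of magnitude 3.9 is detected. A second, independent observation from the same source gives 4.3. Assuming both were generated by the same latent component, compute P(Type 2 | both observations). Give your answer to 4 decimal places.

0.9944

P(component k | x) = π_k·f_k(x) / marginal(x), where marginal(x) = Σ_j π_j·f_j(x).
Since both observations come from the same component, the likelihood for component k is f_k(x₁)·f_k(x₂).
  f_1 = [(1/(0.3·√(2π)))·exp(−(3.9−1.7)²/(2·0.3²)) = 1.329808·exp(-26.88889) = 2.79314e-12] × [6.51056e-17] = 1.81849e-28
  f_2 = [(1/(0.5·√(2π)))·exp(−(3.9−2.0)²/(2·0.5²)) = 0.797885·exp(-7.22000) = 0.000583894] × [2.02817e-05] = 1.18424e-08
  f_3 = [(1/(0.2·√(2π)))·exp(−(3.9−2.6)²/(2·0.2²)) = 1.994711·exp(-21.12500) = 1.33478e-09] × [4.08312e-16] = 5.45006e-25
  f_4 = [(1/(0.2·√(2π)))·exp(−(3.9−5.1)²/(2·0.2²)) = 1.994711·exp(-18.00000) = 3.03794e-08] × [0.000669151] = 2.03284e-11
Weight by the priors:
  π_1·f_1 = 0.10 × 1.81849e-28 = 1.81849e-29
  π_2·f_2 = 0.15 × 1.18424e-08 = 1.77635e-09
  π_3·f_3 = 0.26 × 5.45006e-25 = 1.41701e-25
  π_4·f_4 = 0.49 × 2.03284e-11 = 9.96093e-12
Evidence: 1.81849e-29 + 1.77635e-09 + 1.41701e-25 + 9.96093e-12 = 1.78632e-09
P(Type 2 | data) ≈ 0.9944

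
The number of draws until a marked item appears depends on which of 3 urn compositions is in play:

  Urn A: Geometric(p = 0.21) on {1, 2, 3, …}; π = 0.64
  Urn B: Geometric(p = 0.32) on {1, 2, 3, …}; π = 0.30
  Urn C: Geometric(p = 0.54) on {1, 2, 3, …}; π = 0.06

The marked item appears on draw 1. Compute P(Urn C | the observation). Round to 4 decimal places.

0.1233

By Bayes' theorem, P(k | x) = π_k f_k(x) / Σ_j π_j f_j(x).
Evaluate each component's likelihood at the observed value:
  p_A = 0.21·(1−0.21)^0 = 0.21·1 = 0.21
  p_B = 0.32·(1−0.32)^0 = 0.32·1 = 0.32
  p_C = 0.54·(1−0.54)^0 = 0.54·1 = 0.54
Weight by the priors:
  π_A·p_A = 0.64 × 0.21 = 0.1344
  π_B·p_B = 0.30 × 0.32 = 0.096
  π_C·p_C = 0.06 × 0.54 = 0.0324
Normaliser: 0.1344 + 0.096 + 0.0324 = 0.2628
So the posterior for Urn C is 0.0324 / 0.2628 ≈ 0.1233.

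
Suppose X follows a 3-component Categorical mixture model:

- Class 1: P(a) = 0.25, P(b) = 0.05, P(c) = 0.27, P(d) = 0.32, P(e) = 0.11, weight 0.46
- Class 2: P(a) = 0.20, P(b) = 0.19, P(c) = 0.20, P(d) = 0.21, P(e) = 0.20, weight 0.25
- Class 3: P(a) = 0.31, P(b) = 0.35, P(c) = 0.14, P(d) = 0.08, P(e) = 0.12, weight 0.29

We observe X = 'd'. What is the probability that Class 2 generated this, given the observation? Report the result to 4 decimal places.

0.2355

P(component k | x) = P(Z=k)·f_k(x) / marginal(x), where marginal(x) = Σ_j P(Z=j)·f_j(x).
Evaluate each component's likelihood at the observed value:
  p_1 = 0.32
  p_2 = 0.21
  p_3 = 0.08
Prior × likelihood for each component:
  P(Z=1)·p_1 = 0.46 × 0.32 = 0.1472
  P(Z=2)·p_2 = 0.25 × 0.21 = 0.0525
  P(Z=3)·p_3 = 0.29 × 0.08 = 0.0232
Denominator: 0.1472 + 0.0525 + 0.0232 = 0.2229
So the posterior for Class 2 is 0.0525 / 0.2229 ≈ 0.2355.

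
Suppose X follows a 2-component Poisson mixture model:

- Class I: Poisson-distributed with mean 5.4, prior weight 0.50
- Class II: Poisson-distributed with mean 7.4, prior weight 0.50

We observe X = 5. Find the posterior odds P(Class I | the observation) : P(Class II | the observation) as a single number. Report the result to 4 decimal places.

Since P(k|x) ∝ w_k f_k(x), the posterior odds are w_i f_i(x) / (w_j f_j(x)).
Poisson probabilities:
  L_I = e^(−5.4)·5.4^5/5! = 0.172821
  L_II = e^(−7.4)·7.4^5/5! = 0.113031
0.0864107 / 0.0565156 ≈ 1.5290

1.5290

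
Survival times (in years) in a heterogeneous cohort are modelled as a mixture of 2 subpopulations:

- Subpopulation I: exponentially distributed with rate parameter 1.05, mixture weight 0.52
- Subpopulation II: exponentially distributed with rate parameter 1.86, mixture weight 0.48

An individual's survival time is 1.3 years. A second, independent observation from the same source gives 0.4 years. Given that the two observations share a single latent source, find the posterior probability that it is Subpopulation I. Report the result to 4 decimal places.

The responsibility of component k is P(Z=k) f_k(x) divided by Σ_j P(Z=j) f_j(x).
Since both observations come from the same component, the likelihood for component k is f_k(x₁)·f_k(x₂).
  f_I = [1.05·e^(−1.05·1.3) = 1.05·e^(−1.3650) = 0.26815] × [0.689899] = 0.184996
  f_II = [1.86·e^(−1.86·1.3) = 1.86·e^(−2.4180) = 0.165725] × [0.883889] = 0.146483
Prior × likelihood for each component:
  P(Z=I)·f_I = 0.52 × 0.184996 = 0.0961981
  P(Z=II)·f_II = 0.48 × 0.146483 = 0.0703118
Normaliser: 0.0961981 + 0.0703118 = 0.16651
So the posterior for Subpopulation I is 0.0961981 / 0.16651 ≈ 0.5777.

0.5777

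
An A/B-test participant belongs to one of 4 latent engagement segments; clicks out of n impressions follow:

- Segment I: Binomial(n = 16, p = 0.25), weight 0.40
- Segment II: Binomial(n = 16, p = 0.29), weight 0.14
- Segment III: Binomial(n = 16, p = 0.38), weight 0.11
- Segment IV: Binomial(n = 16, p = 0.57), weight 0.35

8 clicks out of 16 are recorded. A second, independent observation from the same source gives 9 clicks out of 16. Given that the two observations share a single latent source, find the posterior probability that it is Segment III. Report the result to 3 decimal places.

By Bayes' theorem, P(k | x) = P(Z=k) f_k(x) / Σ_j P(Z=j) f_j(x).
Since both observations come from the same component, the likelihood for component k is f_k(x₁)·f_k(x₂).
  p_I = [0.0196602] × [0.00582526] = 0.000114526
  p_II = [0.0415747] × [0.0150944] = 0.000627546
  p_III = [0.122175] × [0.0665611] = 0.00813207
  p_IV = [0.16762] × [0.197505] = 0.0331058
Multiply by the mixture weights:
  P(Z=I)·p_I = 0.40 × 0.000114526 = 4.58104e-05
  P(Z=II)·p_II = 0.14 × 0.000627546 = 8.78565e-05
  P(Z=III)·p_III = 0.11 × 0.00813207 = 0.000894528
  P(Z=IV)·p_IV = 0.35 × 0.0331058 = 0.011587
Evidence: 4.58104e-05 + 8.78565e-05 + 0.000894528 + 0.011587 = 0.0126152
Responsibility of Segment III: 0.000894528 / 0.0126152 ≈ 0.071

0.071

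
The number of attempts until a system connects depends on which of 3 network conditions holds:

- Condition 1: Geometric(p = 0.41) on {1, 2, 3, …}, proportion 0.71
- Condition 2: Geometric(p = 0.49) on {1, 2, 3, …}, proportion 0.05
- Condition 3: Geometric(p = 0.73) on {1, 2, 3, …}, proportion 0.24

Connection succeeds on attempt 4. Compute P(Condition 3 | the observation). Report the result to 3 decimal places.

0.052

Posterior ∝ prior × likelihood, so P(k | x) ∝ w_k f_k(x); normalise over all components.
Geometric probabilities:
  f_1 = 0.41·(1−0.41)^3 = 0.41·0.205379 = 0.0842054
  f_2 = 0.49·(1−0.49)^3 = 0.49·0.132651 = 0.064999
  f_3 = 0.73·(1−0.73)^3 = 0.73·0.019683 = 0.0143686
Prior × likelihood for each component:
  w_1·f_1 = 0.71 × 0.0842054 = 0.0597858
  w_2·f_2 = 0.05 × 0.064999 = 0.00324995
  w_3·f_3 = 0.24 × 0.0143686 = 0.00344846
Denominator: 0.0597858 + 0.00324995 + 0.00344846 = 0.0664842
So the posterior for Condition 3 is 0.00344846 / 0.0664842 ≈ 0.052.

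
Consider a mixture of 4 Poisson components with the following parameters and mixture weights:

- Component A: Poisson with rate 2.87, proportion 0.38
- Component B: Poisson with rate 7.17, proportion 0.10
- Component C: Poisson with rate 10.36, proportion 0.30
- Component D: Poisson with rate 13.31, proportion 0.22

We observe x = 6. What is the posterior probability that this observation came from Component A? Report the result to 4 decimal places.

0.3320

The responsibility of component k is w_k f_k(x) divided by Σ_j w_j f_j(x).
Poisson probabilities:
  f_A = e^(−2.87)·2.87^6/6! = 0.0440082
  f_B = e^(−7.17)·7.17^6/6! = 0.145175
  f_C = e^(−10.36)·10.36^6/6! = 0.054392
  f_D = e^(−13.31)·13.31^6/6! = 0.012802
Multiply by the mixture weights:
  w_A·f_A = 0.38 × 0.0440082 = 0.0167231
  w_B·f_B = 0.10 × 0.145175 = 0.0145175
  w_C·f_C = 0.30 × 0.054392 = 0.0163176
  w_D·f_D = 0.22 × 0.012802 = 0.00281643
Sum: 0.0167231 + 0.0145175 + 0.0163176 + 0.00281643 = 0.0503746
Responsibility of Component A: 0.0167231 / 0.0503746 ≈ 0.3320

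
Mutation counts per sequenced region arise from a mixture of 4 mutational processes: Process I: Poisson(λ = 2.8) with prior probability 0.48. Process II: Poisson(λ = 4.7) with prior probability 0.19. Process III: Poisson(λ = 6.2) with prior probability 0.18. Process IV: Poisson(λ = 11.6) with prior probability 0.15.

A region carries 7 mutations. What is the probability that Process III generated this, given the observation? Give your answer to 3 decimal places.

0.437

P(component k | x) = π_k·f_k(x) / marginal(x), where marginal(x) = Σ_j π_j·f_j(x).
Evaluate each component's likelihood at the observed value:
  L_I = e^(−2.8)·2.8^7/7! = 0.0162799
  L_II = e^(−4.7)·4.7^7/7! = 0.0914261
  L_III = e^(−6.2)·6.2^7/7! = 0.141803
  L_IV = e^(−11.6)·11.6^7/7! = 0.0513996
Unnormalised posteriors:
  π_I·L_I = 0.48 × 0.0162799 = 0.00781434
  π_II·L_II = 0.19 × 0.0914261 = 0.017371
  π_III·L_III = 0.18 × 0.141803 = 0.0255245
  π_IV·L_IV = 0.15 × 0.0513996 = 0.00770993
Normaliser: 0.00781434 + 0.017371 + 0.0255245 + 0.00770993 = 0.0584198
P(Process III | data) = 0.0255245 / 0.0584198 ≈ 0.437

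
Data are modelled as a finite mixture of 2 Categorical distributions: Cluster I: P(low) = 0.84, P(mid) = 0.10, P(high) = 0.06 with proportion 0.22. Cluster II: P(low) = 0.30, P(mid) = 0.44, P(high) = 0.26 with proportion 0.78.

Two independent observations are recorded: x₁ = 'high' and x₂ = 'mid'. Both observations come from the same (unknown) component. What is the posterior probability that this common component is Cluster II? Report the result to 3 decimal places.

0.985

P(component k | x) = π_k·f_k(x) / marginal(x), where marginal(x) = Σ_j π_j·f_j(x).
Since both observations come from the same component, the likelihood for component k is f_k(x₁)·f_k(x₂).
  p_I = [P(high | comp) = 0.06] × [0.1] = 0.006
  p_II = [P(high | comp) = 0.26] × [0.44] = 0.1144
Weight by the priors:
  π_I·p_I = 0.22 × 0.006 = 0.00132
  π_II·p_II = 0.78 × 0.1144 = 0.089232
Denominator: 0.00132 + 0.089232 = 0.090552
So the posterior for Cluster II is 0.089232 / 0.090552 ≈ 0.985.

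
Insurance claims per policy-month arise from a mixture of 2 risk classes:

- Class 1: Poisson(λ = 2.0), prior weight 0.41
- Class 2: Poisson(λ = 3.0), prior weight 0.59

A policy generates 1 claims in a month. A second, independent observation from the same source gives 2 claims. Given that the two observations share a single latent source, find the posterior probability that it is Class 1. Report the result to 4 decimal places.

0.6034

Posterior ∝ prior × likelihood, so P(k | x) ∝ π_k f_k(x); normalise over all components.
Since both observations come from the same component, the likelihood for component k is f_k(x₁)·f_k(x₂).
  f_1 = [e^(−2.0)·2.0^1/1! = 0.270671] × [0.270671] = 0.0732626
  f_2 = [e^(−3.0)·3.0^1/1! = 0.149361] × [0.224042] = 0.0334632
Weight by the priors:
  π_1·f_1 = 0.41 × 0.0732626 = 0.0300376
  π_2·f_2 = 0.59 × 0.0334632 = 0.0197433
Sum: 0.0300376 + 0.0197433 = 0.0497809
P(Class 1 | x₁, x₂) ≈ 0.6034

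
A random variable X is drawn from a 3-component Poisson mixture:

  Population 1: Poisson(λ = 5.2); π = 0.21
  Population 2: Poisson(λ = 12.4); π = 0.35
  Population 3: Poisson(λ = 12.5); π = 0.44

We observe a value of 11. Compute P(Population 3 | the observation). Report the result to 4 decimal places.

0.5404

Posterior ∝ prior × likelihood, so P(k | x) ∝ π_k f_k(x); normalise over all components.
Poisson probabilities:
  p_1 = e^(−5.2)·5.2^11/11! = 0.0103884
  p_2 = e^(−12.4)·12.4^11/11! = 0.109959
  p_3 = e^(−12.5)·12.5^11/11! = 0.108686
Unnormalised posteriors:
  π_1·p_1 = 0.21 × 0.0103884 = 0.00218157
  π_2·p_2 = 0.35 × 0.109959 = 0.0384857
  π_3·p_3 = 0.44 × 0.108686 = 0.0478218
Normaliser: 0.00218157 + 0.0384857 + 0.0478218 = 0.0884891
P(Population 3 | the observation) ≈ 0.5404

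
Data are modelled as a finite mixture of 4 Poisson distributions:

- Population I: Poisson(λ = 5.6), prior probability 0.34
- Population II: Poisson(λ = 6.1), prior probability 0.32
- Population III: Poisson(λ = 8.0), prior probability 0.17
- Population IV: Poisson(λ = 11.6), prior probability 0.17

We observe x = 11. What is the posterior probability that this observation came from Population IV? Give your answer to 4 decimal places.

The responsibility of component k is P(Z=k) f_k(x) divided by Σ_j P(Z=j) f_j(x).
Poisson probabilities:
  p_I = e^(−5.6)·5.6^11/11! = 0.0157349
  p_II = e^(−6.1)·6.1^11/11! = 0.0244498
  p_III = e^(−8.0)·8.0^11/11! = 0.0721902
  p_IV = e^(−11.6)·11.6^11/11! = 0.117508
Prior × likelihood for each component:
  P(Z=I)·p_I = 0.34 × 0.0157349 = 0.00534986
  P(Z=II)·p_II = 0.32 × 0.0244498 = 0.00782395
  P(Z=III)·p_III = 0.17 × 0.0721902 = 0.0122723
  P(Z=IV)·p_IV = 0.17 × 0.117508 = 0.0199763
Sum: 0.00534986 + 0.00782395 + 0.0122723 + 0.0199763 = 0.0454224
P(Population IV | 11) = 0.0199763 / 0.0454224 ≈ 0.4398

0.4398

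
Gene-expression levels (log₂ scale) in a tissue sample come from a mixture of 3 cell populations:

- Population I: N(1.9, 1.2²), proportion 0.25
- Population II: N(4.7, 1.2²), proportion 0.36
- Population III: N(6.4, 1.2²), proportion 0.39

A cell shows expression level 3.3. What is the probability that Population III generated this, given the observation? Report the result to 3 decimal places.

0.043

P(component k | x) = w_k·f_k(x) / marginal(x), where marginal(x) = Σ_j w_j·f_j(x).
Component likelihoods at x = 3.3:
  f_I = (1/(1.2·√(2π)))·exp(−(3.3−1.9)²/(2·1.2²)) = 0.332452·exp(-0.68056) = 0.168332
  f_II = (1/(1.2·√(2π)))·exp(−(3.3−4.7)²/(2·1.2²)) = 0.332452·exp(-0.68056) = 0.168332
  f_III = (1/(1.2·√(2π)))·exp(−(3.3−6.4)²/(2·1.2²)) = 0.332452·exp(-3.33681) = 0.0118188
Weight by the priors:
  w_I·f_I = 0.25 × 0.168332 = 0.0420831
  w_II·f_II = 0.36 × 0.168332 = 0.0605996
  w_III·f_III = 0.39 × 0.0118188 = 0.00460932
Marginal: 0.0420831 + 0.0605996 + 0.00460932 = 0.107292
P(Population III | data) = 0.00460932 / 0.107292 ≈ 0.043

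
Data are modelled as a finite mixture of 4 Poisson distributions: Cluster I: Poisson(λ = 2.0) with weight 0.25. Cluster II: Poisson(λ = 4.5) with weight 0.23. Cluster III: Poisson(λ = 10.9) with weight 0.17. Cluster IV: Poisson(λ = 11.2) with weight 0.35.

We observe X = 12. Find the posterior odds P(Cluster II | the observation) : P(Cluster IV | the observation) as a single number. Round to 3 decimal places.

0.009

The posterior odds equal the prior odds times the likelihood ratio: (P(Z=i)/P(Z=j))·(f_i(x)/f_j(x)).
Component likelihoods at x = 12:
  L_I = 1.15727e-06
  L_II = 0.00159915
  L_III = 0.108385
  L_IV = 0.11122
0.000367804 / 0.0389268 ≈ 0.009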